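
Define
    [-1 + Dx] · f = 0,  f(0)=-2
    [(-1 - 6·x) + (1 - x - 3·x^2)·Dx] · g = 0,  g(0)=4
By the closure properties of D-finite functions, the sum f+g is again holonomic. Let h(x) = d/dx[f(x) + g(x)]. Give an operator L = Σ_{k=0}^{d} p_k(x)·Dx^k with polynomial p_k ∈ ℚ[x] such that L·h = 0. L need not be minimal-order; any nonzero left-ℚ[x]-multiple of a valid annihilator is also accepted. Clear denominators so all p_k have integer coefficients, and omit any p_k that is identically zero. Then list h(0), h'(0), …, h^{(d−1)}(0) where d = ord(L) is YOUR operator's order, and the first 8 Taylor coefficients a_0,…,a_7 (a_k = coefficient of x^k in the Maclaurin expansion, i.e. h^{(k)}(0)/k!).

f: a_k = -2, -2, -1, -1/3, -1/12, -1/60, -1/360, -1/2520, …
g: a_k = 4, 4, 16, 28, 76, 160, 388, 868, …
Weyl lclm of L_f,L_g ⇒ L₀ (ord ≤ 2).
h₀' ⇒ L via d/dx closure of L₀.
L = (34 + 278·x + 312·x^2 + 756·x^3 + 162·x^4) + (-41 - 284·x - 341·x^2 - 672·x^3 + 45·x^4 + 54·x^5)·Dx + (7 + 6·x + 29·x^2 - 84·x^3 - 207·x^4 - 54·x^5)·Dx^2  (order 2).
h: a_k = 2, 30, 83, 911/3, 9599/12, 139679/60, 2187359/360, 40965119/2520, …
ICs: h(0) = 2, h′(0) = 30.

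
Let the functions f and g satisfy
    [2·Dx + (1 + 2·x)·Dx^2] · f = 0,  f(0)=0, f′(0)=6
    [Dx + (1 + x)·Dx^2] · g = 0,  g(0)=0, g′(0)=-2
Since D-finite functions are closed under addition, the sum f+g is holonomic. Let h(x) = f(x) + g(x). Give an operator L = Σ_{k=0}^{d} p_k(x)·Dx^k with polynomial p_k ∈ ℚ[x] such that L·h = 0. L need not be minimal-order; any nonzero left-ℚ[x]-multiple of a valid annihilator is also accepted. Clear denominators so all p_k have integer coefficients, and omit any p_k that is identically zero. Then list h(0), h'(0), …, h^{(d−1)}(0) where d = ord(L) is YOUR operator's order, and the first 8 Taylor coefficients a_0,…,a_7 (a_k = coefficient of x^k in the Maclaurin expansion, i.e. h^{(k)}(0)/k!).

f: a_k = 0, 6, -6, 8, -12, 96/5, -32, 384/7, …
g: a_k = 0, -2, 1, -2/3, 1/2, -2/5, 1/3, -2/7, …
f+g: L₀ = lclm(L_f,L_g), ord ≤ 2+2.
L = 4·Dx + (6 + 8·x)·Dx^2 + (1 + 3·x + 2·x^2)·Dx^3  (order 3).
h: a_k = 0, 4, -5, 22/3, -23/2, 94/5, -95/3, 382/7, …
ICs: h(0) = 0, h′(0) = 4, h′′(0) = -10.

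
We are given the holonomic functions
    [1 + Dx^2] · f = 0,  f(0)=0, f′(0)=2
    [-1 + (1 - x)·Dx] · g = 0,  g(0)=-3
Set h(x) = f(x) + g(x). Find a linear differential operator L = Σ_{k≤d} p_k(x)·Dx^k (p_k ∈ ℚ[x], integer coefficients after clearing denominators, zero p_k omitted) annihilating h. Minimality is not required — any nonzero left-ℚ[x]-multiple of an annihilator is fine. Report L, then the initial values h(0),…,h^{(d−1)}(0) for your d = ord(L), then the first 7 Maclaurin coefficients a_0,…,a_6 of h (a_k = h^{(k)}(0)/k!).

f: a_k = 0, 2, 0, -1/3, 0, 1/60, 0, …
g: a_k = -3, -3, -3, -3, -3, -3, -3, …
L₀ := lclm(L_f,L_g); ord L₀ ≤ 2+1.
L = (-7 + 2·x - x^2) + (3 - 5·x + 3·x^2 - x^3)·Dx + (-7 + 2·x - x^2)·Dx^2 + (3 - 5·x + 3·x^2 - x^3)·Dx^3  (order 3).
h: a_k = -3, -1, -3, -10/3, -3, -179/60, -3, …
ICs: h(0) = -3, h′(0) = -1, h′′(0) = -6.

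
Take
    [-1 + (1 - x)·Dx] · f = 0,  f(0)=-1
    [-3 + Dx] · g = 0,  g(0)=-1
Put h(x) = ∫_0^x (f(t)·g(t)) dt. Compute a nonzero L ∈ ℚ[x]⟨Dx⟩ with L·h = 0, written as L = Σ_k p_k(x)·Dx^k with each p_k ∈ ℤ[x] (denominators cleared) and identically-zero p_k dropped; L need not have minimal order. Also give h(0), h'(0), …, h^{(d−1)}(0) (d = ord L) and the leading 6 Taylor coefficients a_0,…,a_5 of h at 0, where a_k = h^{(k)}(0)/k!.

L = (4 - 3·x)·Dx + (-1 + x)·Dx^2  (order 2).
h: a_k = 0, 1, 2, 17/6, 13/4, 131/40, …
ICs: h(0) = 0, h′(0) = 1.

f: a_k = -1, -1, -1, -1, -1, -1, …
g: a_k = -1, -3, -9/2, -9/2, -27/8, -81/40, …
Sym-product of L_f,L_g gives L₀ (≤ ord 1).
Integrate: L := L₀·Dx.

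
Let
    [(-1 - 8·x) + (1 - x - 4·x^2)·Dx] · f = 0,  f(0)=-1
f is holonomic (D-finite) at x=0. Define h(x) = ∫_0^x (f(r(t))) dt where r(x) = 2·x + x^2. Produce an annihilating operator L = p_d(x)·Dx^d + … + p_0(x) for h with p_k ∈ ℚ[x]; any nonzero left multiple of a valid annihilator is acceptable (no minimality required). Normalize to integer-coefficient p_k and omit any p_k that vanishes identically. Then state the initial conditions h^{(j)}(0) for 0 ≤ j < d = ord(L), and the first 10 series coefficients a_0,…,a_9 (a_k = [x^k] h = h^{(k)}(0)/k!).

f: a_k = -1, -1, -5, -9, -29, -65, -181, -441, -1165, -2929, …
Substitute x→r, Dx→(1/r')Dx; clear ⇒ L₀.
h=∫h₀ ⇒ L = L₀·Dx.
L = (2 + 34·x + 48·x^2 + 16·x^3)·Dx + (-1 + 2·x + 17·x^2 + 16·x^3 + 4·x^4)·Dx^2  (order 2).
h: a_k = 0, -1, -1, -7, -23, -577/5, -1531/3, -17489/7, -12079, -541877/9, …
ICs: h(0) = 0, h′(0) = -1.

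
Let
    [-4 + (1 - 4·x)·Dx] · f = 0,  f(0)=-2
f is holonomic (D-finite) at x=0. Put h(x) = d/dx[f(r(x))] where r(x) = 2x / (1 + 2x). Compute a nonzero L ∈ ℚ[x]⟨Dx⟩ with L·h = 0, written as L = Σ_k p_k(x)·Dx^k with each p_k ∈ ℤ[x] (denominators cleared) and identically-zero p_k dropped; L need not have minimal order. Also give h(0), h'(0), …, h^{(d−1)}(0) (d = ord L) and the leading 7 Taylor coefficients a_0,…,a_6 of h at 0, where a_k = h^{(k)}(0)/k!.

L = 12 + (-1 + 6·x)·Dx  (order 1).
h: a_k = -16, -192, -1728, -13824, -103680, -746496, -5225472, …
ICs: h(0) = -16.

f: a_k = -2, -8, -32, -128, -512, -2048, -8192, …
Change of var in L_f (x↦r) gives L₀.
h₀' ⇒ L via d/dx closure of L₀.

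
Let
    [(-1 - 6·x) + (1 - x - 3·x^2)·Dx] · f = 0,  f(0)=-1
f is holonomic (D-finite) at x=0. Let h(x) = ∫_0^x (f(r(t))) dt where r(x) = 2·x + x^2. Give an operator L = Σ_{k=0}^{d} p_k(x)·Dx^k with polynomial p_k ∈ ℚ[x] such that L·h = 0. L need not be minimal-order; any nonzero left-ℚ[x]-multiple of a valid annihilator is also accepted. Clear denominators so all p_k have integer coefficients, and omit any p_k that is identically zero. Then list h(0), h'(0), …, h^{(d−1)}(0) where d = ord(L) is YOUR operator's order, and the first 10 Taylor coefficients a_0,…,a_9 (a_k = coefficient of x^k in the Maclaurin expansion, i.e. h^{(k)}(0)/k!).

f: a_k = -1, -1, -4, -7, -19, -40, -97, -217, -508, -1159, …
Change of var in L_f (x↦r) gives L₀.
∫: right-multiply L₀ by Dx.
L = (2 + 26·x + 36·x^2 + 12·x^3)·Dx + (-1 + 2·x + 13·x^2 + 12·x^3 + 3·x^4)·Dx^2  (order 2).
h: a_k = 0, -1, -1, -17/3, -18, -392/5, -965/3, -9871/7, -6219, -252163/9, …
ICs: h(0) = 0, h′(0) = -1.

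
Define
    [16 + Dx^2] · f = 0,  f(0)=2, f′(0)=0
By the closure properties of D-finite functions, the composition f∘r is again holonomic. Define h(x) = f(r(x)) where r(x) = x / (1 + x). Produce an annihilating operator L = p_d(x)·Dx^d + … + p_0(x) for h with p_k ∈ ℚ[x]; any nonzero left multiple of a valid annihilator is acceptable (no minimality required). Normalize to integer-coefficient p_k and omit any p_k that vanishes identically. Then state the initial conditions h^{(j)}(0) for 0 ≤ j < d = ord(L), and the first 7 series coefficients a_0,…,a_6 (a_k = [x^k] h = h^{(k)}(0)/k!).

f: a_k = 2, 0, -16, 0, 64/3, 0, -512/45, …
h₀=f(r): pull back L_f along r ⇒ L₀.
L = 16 + (2 + 6·x + 6·x^2 + 2·x^3)·Dx + (1 + 4·x + 6·x^2 + 4·x^3 + x^4)·Dx^2  (order 2).
h: a_k = 2, 0, -16, 32, -80/3, -64/3, 5488/45, …
ICs: h(0) = 2, h′(0) = 0.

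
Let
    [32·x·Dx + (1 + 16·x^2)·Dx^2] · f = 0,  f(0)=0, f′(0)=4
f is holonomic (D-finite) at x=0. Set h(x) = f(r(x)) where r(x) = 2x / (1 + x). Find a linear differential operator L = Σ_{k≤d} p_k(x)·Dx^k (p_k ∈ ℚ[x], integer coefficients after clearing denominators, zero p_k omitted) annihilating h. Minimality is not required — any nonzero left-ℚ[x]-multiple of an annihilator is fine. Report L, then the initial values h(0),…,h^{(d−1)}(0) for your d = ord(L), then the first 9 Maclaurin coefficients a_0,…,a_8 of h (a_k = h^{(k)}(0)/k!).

f: a_k = 0, 4, 0, -64/3, 0, 1024/5, 0, -16384/7, 0, …
f∘r: x↦r, Dx↦Dx/r' in L_f ⇒ L₀.
L = (2 + 130·x)·Dx + (1 + 2·x + 65·x^2)·Dx^2  (order 2).
h: a_k = 0, 8, -8, -488/3, 504, 27688/5, -93208/3, -1426888/7, 1871352, …
ICs: h(0) = 0, h′(0) = 8.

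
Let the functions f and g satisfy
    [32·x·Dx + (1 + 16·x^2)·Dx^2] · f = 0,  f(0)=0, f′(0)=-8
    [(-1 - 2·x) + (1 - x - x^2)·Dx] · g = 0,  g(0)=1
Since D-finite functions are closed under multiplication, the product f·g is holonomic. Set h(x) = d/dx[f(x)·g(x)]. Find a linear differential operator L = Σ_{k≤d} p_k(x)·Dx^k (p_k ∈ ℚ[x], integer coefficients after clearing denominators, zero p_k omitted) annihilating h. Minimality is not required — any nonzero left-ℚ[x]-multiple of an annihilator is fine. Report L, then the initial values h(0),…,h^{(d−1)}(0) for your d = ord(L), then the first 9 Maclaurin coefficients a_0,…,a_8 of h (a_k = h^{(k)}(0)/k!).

L = (-58 + 3360·x^2 + 6144·x^3 + 9216·x^4) + (19 + 70·x - 528·x^2 + 352·x^3 + 6144·x^4 + 6144·x^5)·Dx + (-1 - 15·x - 47·x^2 - 176·x^3 - 448·x^4 + 1024·x^5 + 768·x^6)·Dx^2  (order 2).
h: a_k = -8, -16, 80, 224/3, -5464/3, -10368/5, 416984/15, 3045568/105, -3191408/7, …
ICs: h(0) = -8, h′(0) = -16.

f: a_k = 0, -8, 0, 128/3, 0, -2048/5, 0, 32768/7, 0, …
g: a_k = 1, 1, 2, 3, 5, 8, 13, 21, 34, …
f·g: L₀ = L_f ⊗_s L_g, ord ≤ 2·1.
Differentiate: ansatz ord ≤ ord L₀ ⇒ L.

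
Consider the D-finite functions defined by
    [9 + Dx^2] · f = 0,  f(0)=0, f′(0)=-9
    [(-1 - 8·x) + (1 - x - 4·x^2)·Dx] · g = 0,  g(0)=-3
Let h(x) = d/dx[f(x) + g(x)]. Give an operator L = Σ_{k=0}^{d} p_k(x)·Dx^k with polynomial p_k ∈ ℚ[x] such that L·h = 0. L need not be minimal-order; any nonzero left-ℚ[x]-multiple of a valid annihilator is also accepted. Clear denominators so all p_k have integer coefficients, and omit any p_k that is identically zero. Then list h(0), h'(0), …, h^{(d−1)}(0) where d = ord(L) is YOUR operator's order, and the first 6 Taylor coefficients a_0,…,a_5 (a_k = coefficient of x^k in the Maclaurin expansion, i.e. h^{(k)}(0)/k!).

f: a_k = 0, -9, 0, 27/2, 0, -243/40, …
g: a_k = -3, -3, -15, -27, -87, -195, …
L₀ := lclm(L_f,L_g); ord L₀ ≤ 2+1.
h=h₀': d/dx-closure on L₀ ⇒ L.
L = (2358 + 13068·x + 57006·x^2 + 38520·x^3 + 83520·x^4 + 31104·x^5 + 41472·x^6) + (-189 - 1413·x + 1251·x^2 + 4203·x^3 + 5580·x^4 + 11952·x^5 + 12096·x^6 + 13824·x^7)·Dx + (262 + 1452·x + 6334·x^2 + 4280·x^3 + 9280·x^4 + 3456·x^5 + 4608·x^6)·Dx^2 + (-21 - 157·x + 139·x^2 + 467·x^3 + 620·x^4 + 1328·x^5 + 1344·x^6 + 1536·x^7)·Dx^3  (order 3).
h: a_k = -12, -30, -81/2, -348, -8043/8, -3258, …
ICs: h(0) = -12, h′(0) = -30, h′′(0) = -81.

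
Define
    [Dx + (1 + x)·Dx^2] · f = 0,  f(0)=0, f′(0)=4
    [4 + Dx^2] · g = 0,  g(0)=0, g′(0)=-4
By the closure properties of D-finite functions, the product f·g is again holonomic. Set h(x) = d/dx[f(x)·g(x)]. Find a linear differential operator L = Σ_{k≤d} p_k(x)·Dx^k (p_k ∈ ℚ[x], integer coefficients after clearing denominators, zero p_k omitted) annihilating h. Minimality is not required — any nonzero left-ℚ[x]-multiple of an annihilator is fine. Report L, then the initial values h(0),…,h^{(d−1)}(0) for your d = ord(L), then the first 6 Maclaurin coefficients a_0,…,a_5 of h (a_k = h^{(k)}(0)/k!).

L = (-56 + 896·x + 4416·x^2 + 8064·x^3 + 7136·x^4 + 3072·x^5 + 512·x^6) + (72 + 776·x + 2080·x^2 + 2400·x^3 + 1280·x^4 + 256·x^5)·Dx + (70 + 824·x + 2780·x^2 + 4416·x^3 + 3664·x^4 + 1536·x^5 + 256·x^6)·Dx^2 + (18 + 194·x + 520·x^2 + 600·x^3 + 320·x^4 + 64·x^5)·Dx^3 + (21 + 150·x + 419·x^2 + 600·x^3 + 470·x^4 + 192·x^5 + 32·x^6)·Dx^4  (order 4).
h: a_k = 0, -32, 24, 64/3, -20/3, -32/3, …
ICs: h(0) = 0, h′(0) = -32, h′′(0) = 48, h′′′(0) = 128.

f: a_k = 0, 4, -2, 4/3, -1, 4/5, …
g: a_k = 0, -4, 0, 8/3, 0, -8/15, …
Product ⇒ symmetric product L₀, ord ≤ 4.
h=h₀': d/dx-closure on L₀ ⇒ L.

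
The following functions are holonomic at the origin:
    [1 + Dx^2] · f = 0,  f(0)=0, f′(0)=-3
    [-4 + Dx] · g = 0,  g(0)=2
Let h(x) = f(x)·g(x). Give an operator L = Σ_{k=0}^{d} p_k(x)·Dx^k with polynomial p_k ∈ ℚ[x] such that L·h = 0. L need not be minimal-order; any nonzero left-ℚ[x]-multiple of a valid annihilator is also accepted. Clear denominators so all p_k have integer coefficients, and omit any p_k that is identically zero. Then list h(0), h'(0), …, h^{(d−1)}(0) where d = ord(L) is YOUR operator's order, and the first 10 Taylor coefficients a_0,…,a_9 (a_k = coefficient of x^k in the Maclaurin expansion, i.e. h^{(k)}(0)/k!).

L = 17 - 8·Dx + Dx^2  (order 2).
h: a_k = 0, -6, -24, -47, -60, -1121/20, -611/15, -20047/840, -23/2, -277441/60480, …
ICs: h(0) = 0, h′(0) = -6.

f: a_k = 0, -3, 0, 1/2, 0, -1/40, 0, 1/1680, 0, -1/120960, …
g: a_k = 2, 8, 16, 64/3, 64/3, 256/15, 512/45, 2048/315, 1024/315, 4096/2835, …
h₀=f·g: eliminate ⇒ L₀, order ≤ 2·1.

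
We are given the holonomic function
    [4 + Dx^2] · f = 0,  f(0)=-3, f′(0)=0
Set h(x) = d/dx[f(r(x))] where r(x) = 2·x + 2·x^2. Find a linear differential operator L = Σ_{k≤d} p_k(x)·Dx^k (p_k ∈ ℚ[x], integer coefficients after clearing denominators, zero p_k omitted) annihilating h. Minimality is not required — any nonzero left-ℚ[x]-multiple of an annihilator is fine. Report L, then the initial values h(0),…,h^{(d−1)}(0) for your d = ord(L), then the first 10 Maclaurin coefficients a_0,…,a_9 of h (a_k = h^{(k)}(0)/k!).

L = (28 + 128·x + 384·x^2 + 512·x^3 + 256·x^4) + (-6 - 12·x)·Dx + (1 + 4·x + 4·x^2)·Dx^2  (order 2).
h: a_k = 0, 48, 144, -32, -640, -5248/5, -896/5, 184064/105, 95232/35, 1137152/945, …
ICs: h(0) = 0, h′(0) = 48.

f: a_k = -3, 0, 6, 0, -2, 0, 4/15, 0, -2/105, 0, …
Substitute x→r, Dx→(1/r')Dx; clear ⇒ L₀.
h₀' ⇒ L via d/dx closure of L₀.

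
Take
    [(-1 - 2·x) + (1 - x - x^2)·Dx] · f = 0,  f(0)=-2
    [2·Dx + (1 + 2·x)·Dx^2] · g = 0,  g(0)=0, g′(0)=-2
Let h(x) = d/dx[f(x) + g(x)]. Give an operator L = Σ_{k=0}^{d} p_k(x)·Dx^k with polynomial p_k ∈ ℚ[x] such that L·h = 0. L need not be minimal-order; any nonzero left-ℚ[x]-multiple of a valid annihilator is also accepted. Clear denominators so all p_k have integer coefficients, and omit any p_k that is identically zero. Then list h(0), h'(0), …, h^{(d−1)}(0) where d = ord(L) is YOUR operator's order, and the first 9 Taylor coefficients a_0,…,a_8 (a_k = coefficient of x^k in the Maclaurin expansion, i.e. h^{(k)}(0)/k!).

L = (34 + 92·x + 116·x^2 + 48·x^3 + 24·x^4) + (5 + 60·x + 170·x^2 + 180·x^3 + 100·x^4 + 40·x^5)·Dx + (-3 - 11·x - 5·x^2 + 20·x^3 + 30·x^4 + 24·x^5 + 8·x^6)·Dx^2  (order 2).
h: a_k = -4, -4, -26, -24, -112, -92, -422, -288, -1502, …
ICs: h(0) = -4, h′(0) = -4.

f: a_k = -2, -2, -4, -6, -10, -16, -26, -42, -68, …
g: a_k = 0, -2, 2, -8/3, 4, -32/5, 32/3, -128/7, 32, …
L₀ := lclm(L_f,L_g); ord L₀ ≤ 1+2.
h=h₀': d/dx-closure on L₀ ⇒ L.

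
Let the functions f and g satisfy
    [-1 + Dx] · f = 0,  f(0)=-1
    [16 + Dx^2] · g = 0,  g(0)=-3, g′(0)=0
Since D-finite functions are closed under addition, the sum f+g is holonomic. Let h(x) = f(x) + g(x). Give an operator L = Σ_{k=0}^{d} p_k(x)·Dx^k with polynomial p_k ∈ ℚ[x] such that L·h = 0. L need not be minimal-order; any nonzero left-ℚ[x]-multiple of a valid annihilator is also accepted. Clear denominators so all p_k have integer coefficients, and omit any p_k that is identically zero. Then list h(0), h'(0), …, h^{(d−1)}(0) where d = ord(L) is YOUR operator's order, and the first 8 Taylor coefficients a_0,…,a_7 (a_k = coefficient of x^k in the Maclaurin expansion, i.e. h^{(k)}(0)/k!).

f: a_k = -1, -1, -1/2, -1/6, -1/24, -1/120, -1/720, -1/5040, …
g: a_k = -3, 0, 24, 0, -32, 0, 256/15, 0, …
f+g: L₀ = lclm(L_f,L_g), ord ≤ 1+2.
L = -16 + 16·Dx - Dx^2 + Dx^3  (order 3).
h: a_k = -4, -1, 47/2, -1/6, -769/24, -1/120, 12287/720, -1/5040, …
ICs: h(0) = -4, h′(0) = -1, h′′(0) = 47.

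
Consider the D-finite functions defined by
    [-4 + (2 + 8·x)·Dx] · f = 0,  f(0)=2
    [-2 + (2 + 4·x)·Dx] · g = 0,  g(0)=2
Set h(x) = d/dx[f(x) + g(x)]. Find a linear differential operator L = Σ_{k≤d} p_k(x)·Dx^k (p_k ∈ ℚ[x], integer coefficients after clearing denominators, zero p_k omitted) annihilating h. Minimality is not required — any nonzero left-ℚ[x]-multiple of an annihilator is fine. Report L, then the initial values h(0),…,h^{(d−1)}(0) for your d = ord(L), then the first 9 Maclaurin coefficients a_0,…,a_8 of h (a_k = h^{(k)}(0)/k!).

L = -6 + (-9 - 24·x)·Dx + (-1 - 6·x - 8·x^2)·Dx^2  (order 2).
h: a_k = 6, -10, 27, -85, 1155/4, -4095/4, 29799/8, -110253/8, 3301155/64, …
ICs: h(0) = 6, h′(0) = -10.

f: a_k = 2, 4, -4, 8, -20, 56, -168, 528, -1716, …
g: a_k = 2, 2, -1, 1, -5/4, 7/4, -21/8, 33/8, -429/64, …
L₀ := lclm(L_f,L_g); ord L₀ ≤ 1+1.
Derive L from L₀ (diff closure).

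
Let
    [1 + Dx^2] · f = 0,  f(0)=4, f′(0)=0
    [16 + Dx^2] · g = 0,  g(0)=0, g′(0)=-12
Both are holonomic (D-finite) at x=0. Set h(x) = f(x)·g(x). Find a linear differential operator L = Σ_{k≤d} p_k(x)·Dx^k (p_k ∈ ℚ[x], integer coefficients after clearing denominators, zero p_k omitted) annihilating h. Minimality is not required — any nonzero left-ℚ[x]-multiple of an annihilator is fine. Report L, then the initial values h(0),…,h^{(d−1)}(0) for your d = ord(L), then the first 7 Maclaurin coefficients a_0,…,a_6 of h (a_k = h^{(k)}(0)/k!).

f: a_k = 4, 0, -2, 0, 1/6, 0, -1/180, …
g: a_k = 0, -12, 0, 32, 0, -128/5, 0, …
h₀=f·g: eliminate ⇒ L₀, order ≤ 2·2.
L = 225 + 34·Dx^2 + Dx^4  (order 4).
h: a_k = 0, -48, 0, 152, 0, -842/5, 0, …
ICs: h(0) = 0, h′(0) = -48, h′′(0) = 0, h′′′(0) = 912.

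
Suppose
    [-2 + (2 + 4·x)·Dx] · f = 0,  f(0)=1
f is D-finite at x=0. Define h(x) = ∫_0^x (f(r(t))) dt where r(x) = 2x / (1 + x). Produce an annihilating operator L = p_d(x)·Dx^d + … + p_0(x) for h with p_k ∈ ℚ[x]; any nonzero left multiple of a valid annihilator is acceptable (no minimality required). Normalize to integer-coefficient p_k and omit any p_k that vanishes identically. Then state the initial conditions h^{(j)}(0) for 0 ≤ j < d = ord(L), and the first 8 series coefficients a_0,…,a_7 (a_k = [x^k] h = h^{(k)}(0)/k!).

f: a_k = 1, 1, -1/2, 1/2, -5/8, 7/8, -21/16, 33/16, …
Substitute x→r, Dx→(1/r')Dx; clear ⇒ L₀.
h=∫h₀ ⇒ L = L₀·Dx.
L = -2·Dx + (1 + 6·x + 5·x^2)·Dx^2  (order 2).
h: a_k = 0, 1, 1, -4/3, 5/2, -6, 17, -376/7, …
ICs: h(0) = 0, h′(0) = 1.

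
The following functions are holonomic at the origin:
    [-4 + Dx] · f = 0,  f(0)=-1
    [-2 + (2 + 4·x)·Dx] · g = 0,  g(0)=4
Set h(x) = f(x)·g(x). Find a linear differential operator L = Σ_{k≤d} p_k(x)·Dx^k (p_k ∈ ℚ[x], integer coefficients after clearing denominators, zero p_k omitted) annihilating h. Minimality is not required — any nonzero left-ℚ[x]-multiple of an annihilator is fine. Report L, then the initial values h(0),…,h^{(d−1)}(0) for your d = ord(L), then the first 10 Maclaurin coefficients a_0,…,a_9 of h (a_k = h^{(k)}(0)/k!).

f: a_k = -1, -4, -8, -32/3, -32/3, -128/15, -256/45, -1024/315, -512/315, -2048/2835, …
g: a_k = 4, 4, -2, 2, -5/2, 7/2, -21/4, 33/4, -429/32, 715/32, …
f·g: L₀ = L_f ⊗_s L_g, ord ≤ 1·1.
L = (-5 - 8·x) + (1 + 2·x)·Dx  (order 1).
h: a_k = -4, -20, -46, -206/3, -449/6, -1949/30, -1643/36, -36047/1260, -135617/10080, -815221/90720, …
ICs: h(0) = -4.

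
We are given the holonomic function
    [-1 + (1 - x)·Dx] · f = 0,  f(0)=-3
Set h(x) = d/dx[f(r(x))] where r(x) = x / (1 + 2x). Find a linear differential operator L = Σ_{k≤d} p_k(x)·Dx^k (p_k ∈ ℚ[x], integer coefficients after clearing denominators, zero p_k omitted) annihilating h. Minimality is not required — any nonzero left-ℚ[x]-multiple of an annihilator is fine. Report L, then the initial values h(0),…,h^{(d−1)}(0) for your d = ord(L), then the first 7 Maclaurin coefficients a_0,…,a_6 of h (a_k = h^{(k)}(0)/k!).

f: a_k = -3, -3, -3, -3, -3, -3, -3, …
Substitute x→r, Dx→(1/r')Dx; clear ⇒ L₀.
Derive L from L₀ (diff closure).
L = -4 + (-2 - 2·x)·Dx  (order 1).
h: a_k = -3, 6, -9, 12, -15, 18, -21, …
ICs: h(0) = -3.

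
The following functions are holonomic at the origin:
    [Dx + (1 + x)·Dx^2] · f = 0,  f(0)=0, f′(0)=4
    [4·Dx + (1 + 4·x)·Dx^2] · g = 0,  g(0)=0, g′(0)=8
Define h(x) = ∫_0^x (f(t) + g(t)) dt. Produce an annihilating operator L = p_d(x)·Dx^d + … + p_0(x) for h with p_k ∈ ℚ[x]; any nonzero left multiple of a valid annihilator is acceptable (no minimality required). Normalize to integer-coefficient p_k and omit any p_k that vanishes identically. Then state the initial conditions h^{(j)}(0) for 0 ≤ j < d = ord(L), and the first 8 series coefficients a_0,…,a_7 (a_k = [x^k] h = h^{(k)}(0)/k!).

f: a_k = 0, 4, -2, 4/3, -1, 4/5, -2/3, 4/7, …
g: a_k = 0, 8, -16, 128/3, -128, 2048/5, -4096/3, 32768/7, …
Weyl lclm of L_f,L_g ⇒ L₀ (ord ≤ 4).
h=∫₀ˣh₀: take L = L₀·Dx.
L = 8·Dx^2 + (10 + 16·x)·Dx^3 + (1 + 5·x + 4·x^2)·Dx^4  (order 4).
h: a_k = 0, 0, 6, -6, 11, -129/5, 342/5, -1366/7, …
ICs: h(0) = 0, h′(0) = 0, h′′(0) = 12, h′′′(0) = -36.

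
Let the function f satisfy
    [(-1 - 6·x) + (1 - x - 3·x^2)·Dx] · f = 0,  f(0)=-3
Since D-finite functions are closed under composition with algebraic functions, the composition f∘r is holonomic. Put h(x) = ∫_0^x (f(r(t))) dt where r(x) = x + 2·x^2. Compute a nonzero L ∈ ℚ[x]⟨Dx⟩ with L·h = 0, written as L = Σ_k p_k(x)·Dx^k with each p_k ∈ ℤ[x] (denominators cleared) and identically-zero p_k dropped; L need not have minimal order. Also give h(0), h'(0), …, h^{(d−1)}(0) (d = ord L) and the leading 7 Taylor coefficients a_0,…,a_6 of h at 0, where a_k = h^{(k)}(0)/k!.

L = (1 + 10·x + 36·x^2 + 48·x^3)·Dx + (-1 + x + 5·x^2 + 12·x^3 + 12·x^4)·Dx^2  (order 2).
h: a_k = 0, -3, -3/2, -6, -69/4, -231/5, -138, …
ICs: h(0) = 0, h′(0) = -3.

f: a_k = -3, -3, -12, -21, -57, -120, -291, …
f∘r: x↦r, Dx↦Dx/r' in L_f ⇒ L₀.
Integrate: L := L₀·Dx.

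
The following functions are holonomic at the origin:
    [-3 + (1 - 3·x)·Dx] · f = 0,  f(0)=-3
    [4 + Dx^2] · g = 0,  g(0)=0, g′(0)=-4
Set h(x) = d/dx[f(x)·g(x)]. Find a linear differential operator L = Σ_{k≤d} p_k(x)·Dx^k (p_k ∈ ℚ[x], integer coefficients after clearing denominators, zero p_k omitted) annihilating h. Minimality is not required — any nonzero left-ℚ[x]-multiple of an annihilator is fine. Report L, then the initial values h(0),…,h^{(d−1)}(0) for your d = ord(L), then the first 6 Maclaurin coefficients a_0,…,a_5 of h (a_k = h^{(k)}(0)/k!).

f: a_k = -3, -9, -27, -81, -243, -729, …
g: a_k = 0, -4, 0, 8/3, 0, -8/15, …
Sym-product of L_f,L_g gives L₀ (≤ ord 2).
h₀' ⇒ L via d/dx closure of L₀.
L = (-14 - 24·x + 36·x^2) + (-6 + 18·x)·Dx + (1 - 6·x + 9·x^2)·Dx^2  (order 2).
h: a_k = 12, 72, 300, 1200, 4508, 81144/5, …
ICs: h(0) = 12, h′(0) = 72.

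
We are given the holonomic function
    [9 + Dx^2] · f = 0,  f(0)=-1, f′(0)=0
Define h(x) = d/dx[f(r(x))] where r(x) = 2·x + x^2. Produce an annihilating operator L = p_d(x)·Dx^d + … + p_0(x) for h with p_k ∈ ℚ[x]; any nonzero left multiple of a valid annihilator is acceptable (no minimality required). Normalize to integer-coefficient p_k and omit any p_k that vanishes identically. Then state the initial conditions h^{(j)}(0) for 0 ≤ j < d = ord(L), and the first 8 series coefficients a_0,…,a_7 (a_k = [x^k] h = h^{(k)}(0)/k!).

L = (39 + 144·x + 216·x^2 + 144·x^3 + 36·x^4) + (-3 - 3·x)·Dx + (1 + 2·x + x^2)·Dx^2  (order 2).
h: a_k = 0, 36, 54, -198, -540, -486/5, 5859/5, 55431/35, …
ICs: h(0) = 0, h′(0) = 36.

f: a_k = -1, 0, 9/2, 0, -27/8, 0, 81/80, 0, …
L₀ from L_f via x↦r, Dx↦r'^{-1}Dx.
h₀' ⇒ L via d/dx closure of L₀.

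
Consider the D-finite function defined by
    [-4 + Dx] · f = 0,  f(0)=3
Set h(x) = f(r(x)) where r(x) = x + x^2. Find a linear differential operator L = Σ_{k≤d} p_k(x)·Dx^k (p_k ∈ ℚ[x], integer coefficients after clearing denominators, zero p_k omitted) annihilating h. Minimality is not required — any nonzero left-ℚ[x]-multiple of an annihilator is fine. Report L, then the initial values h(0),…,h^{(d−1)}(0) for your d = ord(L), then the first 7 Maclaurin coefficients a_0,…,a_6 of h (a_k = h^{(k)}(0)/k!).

f: a_k = 3, 12, 24, 32, 32, 128/5, 256/15, …
L₀ from L_f via x↦r, Dx↦r'^{-1}Dx.
L = (-4 - 8·x) + Dx  (order 1).
h: a_k = 3, 12, 36, 80, 152, 1248/5, 5536/15, …
ICs: h(0) = 3.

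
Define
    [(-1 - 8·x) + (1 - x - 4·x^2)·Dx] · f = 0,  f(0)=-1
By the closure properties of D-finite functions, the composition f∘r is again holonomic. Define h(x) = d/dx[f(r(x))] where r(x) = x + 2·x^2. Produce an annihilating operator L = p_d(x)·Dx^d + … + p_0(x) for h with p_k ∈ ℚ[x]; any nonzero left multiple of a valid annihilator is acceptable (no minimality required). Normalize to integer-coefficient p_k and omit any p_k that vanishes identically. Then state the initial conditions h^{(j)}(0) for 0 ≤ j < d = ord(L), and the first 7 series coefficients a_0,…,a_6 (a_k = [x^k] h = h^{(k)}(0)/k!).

f: a_k = -1, -1, -5, -9, -29, -65, -181, …
Substitute x→r, Dx→(1/r')Dx; clear ⇒ L₀.
h=h₀': d/dx-closure on L₀ ⇒ L.
L = (14 + 20·x + 120·x^2 + 320·x^3 + 320·x^4) + (-1 - 3·x + 10·x^2 + 40·x^3 + 80·x^4 + 64·x^5)·Dx  (order 1).
h: a_k = -1, -14, -87, -412, -2025, -9594, -42987, …
ICs: h(0) = -1.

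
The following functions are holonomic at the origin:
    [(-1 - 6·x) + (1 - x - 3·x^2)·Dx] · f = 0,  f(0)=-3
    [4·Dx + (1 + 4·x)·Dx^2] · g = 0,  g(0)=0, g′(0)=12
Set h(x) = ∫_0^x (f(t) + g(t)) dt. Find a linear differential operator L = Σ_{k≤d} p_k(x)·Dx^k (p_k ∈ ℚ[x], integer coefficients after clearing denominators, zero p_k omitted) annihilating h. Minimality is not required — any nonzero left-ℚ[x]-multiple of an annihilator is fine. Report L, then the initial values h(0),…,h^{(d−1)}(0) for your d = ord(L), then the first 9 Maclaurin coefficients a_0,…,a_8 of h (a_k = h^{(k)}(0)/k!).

L = (212 + 1072·x + 3144·x^2 + 2160·x^3 + 2592·x^4)·Dx^2 + (5 + 248·x + 1922·x^2 + 4308·x^3 + 4464·x^4 + 4320·x^5)·Dx^3 + (-6 - 53·x - 108·x^2 + 110·x^3 + 519·x^4 + 1044·x^5 + 864·x^6)·Dx^4  (order 4).
h: a_k = 0, -3, 9/2, -12, 43/4, -249/5, 412/5, -2339/7, 44595/56, …
ICs: h(0) = 0, h′(0) = -3, h′′(0) = 9, h′′′(0) = -72.

f: a_k = -3, -3, -12, -21, -57, -120, -291, -651, -1524, …
g: a_k = 0, 12, -24, 64, -192, 3072/5, -2048, 49152/7, -24576, …
Sum ⇒ L₀ = lclm(L_f,L_g) in ℚ(x)⟨Dx⟩.
∫: right-multiply L₀ by Dx.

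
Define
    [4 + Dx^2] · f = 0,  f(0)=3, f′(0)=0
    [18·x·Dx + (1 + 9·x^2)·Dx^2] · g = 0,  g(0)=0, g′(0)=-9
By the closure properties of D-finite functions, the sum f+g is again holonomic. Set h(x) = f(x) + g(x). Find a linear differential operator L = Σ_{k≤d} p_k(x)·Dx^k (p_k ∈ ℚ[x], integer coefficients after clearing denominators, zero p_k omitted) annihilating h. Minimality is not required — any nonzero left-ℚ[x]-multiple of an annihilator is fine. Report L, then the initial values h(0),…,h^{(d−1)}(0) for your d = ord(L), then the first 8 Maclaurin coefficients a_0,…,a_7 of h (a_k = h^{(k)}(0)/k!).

f: a_k = 3, 0, -6, 0, 2, 0, -4/15, 0, …
g: a_k = 0, -9, 0, 27, 0, -729/5, 0, 6561/7, …
Sum ⇒ L₀ = lclm(L_f,L_g) in ℚ(x)⟨Dx⟩.
L = (-3744·x + 37584·x^3 + 11664·x^5)·Dx + (-28 + 864·x^2 + 10692·x^4 + 5832·x^6)·Dx^2 + (-936·x + 9396·x^3 + 2916·x^5)·Dx^3 + (-7 + 216·x^2 + 2673·x^4 + 1458·x^6)·Dx^4  (order 4).
h: a_k = 3, -9, -6, 27, 2, -729/5, -4/15, 6561/7, …
ICs: h(0) = 3, h′(0) = -9, h′′(0) = -12, h′′′(0) = 162.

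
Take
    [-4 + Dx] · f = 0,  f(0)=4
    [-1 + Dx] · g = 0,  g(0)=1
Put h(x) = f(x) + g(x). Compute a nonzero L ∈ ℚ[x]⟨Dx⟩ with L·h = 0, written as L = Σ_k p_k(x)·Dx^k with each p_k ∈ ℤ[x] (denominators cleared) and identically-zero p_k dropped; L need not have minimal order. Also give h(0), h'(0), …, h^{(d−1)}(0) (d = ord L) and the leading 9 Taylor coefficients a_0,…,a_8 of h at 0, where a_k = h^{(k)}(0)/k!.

L = 4 - 5·Dx + Dx^2  (order 2).
h: a_k = 5, 17, 65/2, 257/6, 1025/24, 4097/120, 3277/144, 65537/5040, 52429/8064, …
ICs: h(0) = 5, h′(0) = 17.

f: a_k = 4, 16, 32, 128/3, 128/3, 512/15, 1024/45, 4096/315, 2048/315, …
g: a_k = 1, 1, 1/2, 1/6, 1/24, 1/120, 1/720, 1/5040, 1/40320, …
h₀=f+g: left-lcm gives L₀, ord ≤ 2.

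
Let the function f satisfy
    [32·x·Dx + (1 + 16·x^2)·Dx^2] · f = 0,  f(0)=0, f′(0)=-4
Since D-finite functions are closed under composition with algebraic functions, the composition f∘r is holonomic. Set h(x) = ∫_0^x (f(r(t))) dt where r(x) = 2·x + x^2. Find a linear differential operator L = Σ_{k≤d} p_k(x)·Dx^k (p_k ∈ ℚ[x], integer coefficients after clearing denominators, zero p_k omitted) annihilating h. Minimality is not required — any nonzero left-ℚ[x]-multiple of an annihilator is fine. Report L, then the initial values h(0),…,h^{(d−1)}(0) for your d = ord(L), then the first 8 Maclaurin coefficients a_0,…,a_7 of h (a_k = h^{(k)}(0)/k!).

L = (-1 + 128·x + 256·x^2 + 192·x^3 + 48·x^4)·Dx^2 + (1 + x + 64·x^2 + 128·x^3 + 80·x^4 + 16·x^5)·Dx^3  (order 3).
h: a_k = 0, 0, -4, -4/3, 128/3, 256/5, -16064/15, -49088/21, …
ICs: h(0) = 0, h′(0) = 0, h′′(0) = -8.

f: a_k = 0, -4, 0, 64/3, 0, -1024/5, 0, 16384/7, …
Change of var in L_f (x↦r) gives L₀.
∫: right-multiply L₀ by Dx.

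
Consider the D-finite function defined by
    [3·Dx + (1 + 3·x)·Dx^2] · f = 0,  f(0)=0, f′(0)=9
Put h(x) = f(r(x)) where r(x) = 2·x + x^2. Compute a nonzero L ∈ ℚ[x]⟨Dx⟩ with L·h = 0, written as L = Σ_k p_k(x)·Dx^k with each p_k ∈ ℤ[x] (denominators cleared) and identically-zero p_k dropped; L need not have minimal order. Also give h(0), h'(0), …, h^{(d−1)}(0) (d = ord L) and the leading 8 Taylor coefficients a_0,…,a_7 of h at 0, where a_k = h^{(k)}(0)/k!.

f: a_k = 0, 9, -27/2, 27, -243/4, 729/5, -729/2, 6561/7, …
h₀=f(r): pull back L_f along r ⇒ L₀.
L = (5 + 6·x + 3·x^2)·Dx + (1 + 7·x + 9·x^2 + 3·x^3)·Dx^2  (order 2).
h: a_k = 0, 18, -45, 162, -1323/2, 14418/5, -13095, 428166/7, …
ICs: h(0) = 0, h′(0) = 18.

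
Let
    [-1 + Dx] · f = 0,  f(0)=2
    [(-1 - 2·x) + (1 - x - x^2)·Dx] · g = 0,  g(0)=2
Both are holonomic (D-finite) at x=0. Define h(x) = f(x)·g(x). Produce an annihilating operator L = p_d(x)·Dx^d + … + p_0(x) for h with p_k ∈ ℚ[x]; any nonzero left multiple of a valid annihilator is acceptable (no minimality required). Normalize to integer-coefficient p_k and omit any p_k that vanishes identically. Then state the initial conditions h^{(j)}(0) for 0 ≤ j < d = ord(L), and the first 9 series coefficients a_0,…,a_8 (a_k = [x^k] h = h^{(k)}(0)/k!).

L = (2 + x - x^2) + (-1 + x + x^2)·Dx  (order 1).
h: a_k = 4, 8, 14, 68/3, 221/6, 893/15, 17347/180, 98221/630, 2542969/10080, …
ICs: h(0) = 4.

f: a_k = 2, 2, 1, 1/3, 1/12, 1/60, 1/360, 1/2520, 1/20160, …
g: a_k = 2, 2, 4, 6, 10, 16, 26, 42, 68, …
L₀ := L_f ⊗_s L_g (sym. prod.), ord ≤ 1.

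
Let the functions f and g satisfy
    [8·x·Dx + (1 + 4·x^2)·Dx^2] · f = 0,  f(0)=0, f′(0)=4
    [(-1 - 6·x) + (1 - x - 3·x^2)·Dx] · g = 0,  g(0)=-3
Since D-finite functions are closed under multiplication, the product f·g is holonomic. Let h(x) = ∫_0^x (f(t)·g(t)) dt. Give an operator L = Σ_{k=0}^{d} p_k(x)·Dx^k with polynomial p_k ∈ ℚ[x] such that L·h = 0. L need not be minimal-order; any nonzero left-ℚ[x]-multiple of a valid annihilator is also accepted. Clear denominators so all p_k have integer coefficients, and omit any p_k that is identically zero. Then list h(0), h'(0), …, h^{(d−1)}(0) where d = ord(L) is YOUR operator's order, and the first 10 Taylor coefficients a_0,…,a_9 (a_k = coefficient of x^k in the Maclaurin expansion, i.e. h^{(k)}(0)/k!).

L = (6 + 8·x + 72·x^2)·Dx + (2 + 4·x + 16·x^2 + 72·x^3)·Dx^2 + (-1 + x - x^2 + 4·x^3 + 12·x^4)·Dx^3  (order 3).
h: a_k = 0, 0, -6, -4, -8, -68/5, -506/15, -2032/35, -7909/70, -74308/315, …
ICs: h(0) = 0, h′(0) = 0, h′′(0) = -12.

f: a_k = 0, 4, 0, -16/3, 0, 64/5, 0, -256/7, 0, 1024/9, …
g: a_k = -3, -3, -12, -21, -57, -120, -291, -651, -1524, -3477, …
f·g: L₀ = L_f ⊗_s L_g, ord ≤ 2·1.
h=∫h₀ ⇒ L = L₀·Dx.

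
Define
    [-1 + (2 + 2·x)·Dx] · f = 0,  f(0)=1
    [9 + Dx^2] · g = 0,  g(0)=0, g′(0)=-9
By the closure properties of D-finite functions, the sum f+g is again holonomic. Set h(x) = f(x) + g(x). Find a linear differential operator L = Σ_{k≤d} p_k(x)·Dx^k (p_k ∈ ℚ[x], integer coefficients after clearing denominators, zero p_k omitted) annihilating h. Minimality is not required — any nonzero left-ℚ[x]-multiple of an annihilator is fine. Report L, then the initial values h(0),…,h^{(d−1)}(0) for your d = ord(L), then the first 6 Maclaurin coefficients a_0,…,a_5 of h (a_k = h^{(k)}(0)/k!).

L = (-351 - 648·x - 324·x^2) + (630 + 1926·x + 1944·x^2 + 648·x^3)·Dx + (-39 - 72·x - 36·x^2)·Dx^2 + (70 + 214·x + 216·x^2 + 72·x^3)·Dx^3  (order 3).
h: a_k = 1, -17/2, -1/8, 217/16, -5/128, -7741/1280, …
ICs: h(0) = 1, h′(0) = -17/2, h′′(0) = -1/4.

f: a_k = 1, 1/2, -1/8, 1/16, -5/128, 7/256, …
g: a_k = 0, -9, 0, 27/2, 0, -243/40, …
Sum ⇒ L₀ = lclm(L_f,L_g) in ℚ(x)⟨Dx⟩.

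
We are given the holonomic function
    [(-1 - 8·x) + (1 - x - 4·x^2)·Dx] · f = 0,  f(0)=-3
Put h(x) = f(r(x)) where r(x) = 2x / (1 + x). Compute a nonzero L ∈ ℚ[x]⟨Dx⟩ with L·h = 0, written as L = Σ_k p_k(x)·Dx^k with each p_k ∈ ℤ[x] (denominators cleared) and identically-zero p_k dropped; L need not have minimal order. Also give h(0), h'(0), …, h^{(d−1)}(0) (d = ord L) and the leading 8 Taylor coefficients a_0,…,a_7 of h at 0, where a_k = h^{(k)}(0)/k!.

f: a_k = -3, -3, -15, -27, -87, -195, -543, -1323, …
Change of var in L_f (x↦r) gives L₀.
L = (2 + 34·x) + (-1 - x + 17·x^2 + 17·x^3)·Dx  (order 1).
h: a_k = -3, -6, -54, -102, -918, -1734, -15606, -29478, …
ICs: h(0) = -3.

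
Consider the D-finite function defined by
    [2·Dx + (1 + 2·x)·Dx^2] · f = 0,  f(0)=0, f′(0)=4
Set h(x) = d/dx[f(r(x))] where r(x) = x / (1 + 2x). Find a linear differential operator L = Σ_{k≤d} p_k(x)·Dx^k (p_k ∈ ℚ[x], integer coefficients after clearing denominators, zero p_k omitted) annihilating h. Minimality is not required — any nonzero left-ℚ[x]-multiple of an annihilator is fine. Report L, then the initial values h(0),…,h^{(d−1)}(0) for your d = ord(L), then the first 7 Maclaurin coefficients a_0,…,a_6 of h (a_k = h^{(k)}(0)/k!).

f: a_k = 0, 4, -4, 16/3, -8, 64/5, -64/3, …
h₀=f(r): pull back L_f along r ⇒ L₀.
Derive L from L₀ (diff closure).
L = (6 + 16·x) + (1 + 6·x + 8·x^2)·Dx  (order 1).
h: a_k = 4, -24, 112, -480, 1984, -8064, 32512, …
ICs: h(0) = 4.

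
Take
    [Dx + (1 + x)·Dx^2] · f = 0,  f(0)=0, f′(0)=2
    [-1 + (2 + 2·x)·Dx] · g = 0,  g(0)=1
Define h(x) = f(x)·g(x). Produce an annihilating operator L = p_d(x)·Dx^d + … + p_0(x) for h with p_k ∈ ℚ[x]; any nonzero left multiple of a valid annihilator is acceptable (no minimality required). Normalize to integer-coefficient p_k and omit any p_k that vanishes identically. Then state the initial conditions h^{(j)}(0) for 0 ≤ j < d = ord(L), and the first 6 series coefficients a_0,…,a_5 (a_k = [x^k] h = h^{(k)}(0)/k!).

f: a_k = 0, 2, -1, 2/3, -1/2, 2/5, …
g: a_k = 1, 1/2, -1/8, 1/16, -5/128, 7/256, …
Sym-product of L_f,L_g gives L₀ (≤ ord 2).
L = 1 + (4 + 8·x + 4·x^2)·Dx^2  (order 2).
h: a_k = 0, 2, 0, -1/12, 1/12, -71/960, …
ICs: h(0) = 0, h′(0) = 2.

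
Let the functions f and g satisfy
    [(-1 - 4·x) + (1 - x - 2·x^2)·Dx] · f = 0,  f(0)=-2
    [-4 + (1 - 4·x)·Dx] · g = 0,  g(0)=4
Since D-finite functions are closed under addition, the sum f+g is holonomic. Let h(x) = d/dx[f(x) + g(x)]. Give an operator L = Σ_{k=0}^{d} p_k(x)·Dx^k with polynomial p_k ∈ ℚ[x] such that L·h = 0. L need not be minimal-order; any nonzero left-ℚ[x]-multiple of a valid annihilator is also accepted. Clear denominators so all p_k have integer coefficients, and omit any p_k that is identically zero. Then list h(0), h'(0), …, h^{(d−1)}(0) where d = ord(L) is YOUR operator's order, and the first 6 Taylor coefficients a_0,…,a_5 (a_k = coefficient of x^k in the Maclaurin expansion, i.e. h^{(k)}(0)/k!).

f: a_k = -2, -2, -6, -10, -22, -42, …
g: a_k = 4, 16, 64, 256, 1024, 4096, …
Weyl lclm of L_f,L_g ⇒ L₀ (ord ≤ 2).
h=h₀': d/dx-closure on L₀ ⇒ L.
L = (168 + 192·x + 1728·x^2 - 768·x^3 + 768·x^4) + (-33 - 144·x + 264·x^2 + 1056·x^3 - 576·x^4 + 768·x^5)·Dx + (1 + 13·x - 100·x^2 + 120·x^3 + 40·x^4 - 64·x^5 + 128·x^6)·Dx^2  (order 2).
h: a_k = 14, 116, 738, 4008, 20270, 97788, …
ICs: h(0) = 14, h′(0) = 116.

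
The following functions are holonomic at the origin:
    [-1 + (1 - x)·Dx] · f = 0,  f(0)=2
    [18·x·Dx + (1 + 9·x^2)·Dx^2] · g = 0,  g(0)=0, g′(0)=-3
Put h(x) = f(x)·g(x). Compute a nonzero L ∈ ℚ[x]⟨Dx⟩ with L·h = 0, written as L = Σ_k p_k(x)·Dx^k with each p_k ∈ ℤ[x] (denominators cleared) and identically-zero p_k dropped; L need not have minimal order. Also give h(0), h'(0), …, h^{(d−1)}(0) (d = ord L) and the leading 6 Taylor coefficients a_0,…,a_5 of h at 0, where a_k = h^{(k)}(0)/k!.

f: a_k = 2, 2, 2, 2, 2, 2, …
g: a_k = 0, -3, 0, 9, 0, -243/5, …
Product ⇒ symmetric product L₀, ord ≤ 2.
L = 18·x + (2 - 18·x + 36·x^2)·Dx + (-1 + x - 9·x^2 + 9·x^3)·Dx^2  (order 2).
h: a_k = 0, -6, -6, 12, 12, -426/5, …
ICs: h(0) = 0, h′(0) = -6.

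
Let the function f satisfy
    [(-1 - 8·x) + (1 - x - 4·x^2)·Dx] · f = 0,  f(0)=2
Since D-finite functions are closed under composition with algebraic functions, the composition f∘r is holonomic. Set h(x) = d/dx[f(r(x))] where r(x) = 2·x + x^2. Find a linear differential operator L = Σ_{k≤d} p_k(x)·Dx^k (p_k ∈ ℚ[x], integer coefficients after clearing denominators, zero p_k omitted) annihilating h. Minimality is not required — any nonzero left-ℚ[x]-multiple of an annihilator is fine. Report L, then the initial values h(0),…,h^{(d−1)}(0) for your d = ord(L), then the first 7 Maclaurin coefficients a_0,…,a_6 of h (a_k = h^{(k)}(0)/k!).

f: a_k = 2, 2, 10, 18, 58, 130, 362, …
Change of var in L_f (x↦r) gives L₀.
h=h₀': d/dx-closure on L₀ ⇒ L.
L = (21 + 150·x + 987·x^2 + 2192·x^3 + 2148·x^4 + 960·x^5 + 160·x^6) + (-1 - 15·x + 27·x^2 + 345·x^3 + 700·x^4 + 588·x^5 + 224·x^6 + 32·x^7)·Dx  (order 1).
h: a_k = 4, 84, 552, 4616, 30620, 209868, 1352848, …
ICs: h(0) = 4.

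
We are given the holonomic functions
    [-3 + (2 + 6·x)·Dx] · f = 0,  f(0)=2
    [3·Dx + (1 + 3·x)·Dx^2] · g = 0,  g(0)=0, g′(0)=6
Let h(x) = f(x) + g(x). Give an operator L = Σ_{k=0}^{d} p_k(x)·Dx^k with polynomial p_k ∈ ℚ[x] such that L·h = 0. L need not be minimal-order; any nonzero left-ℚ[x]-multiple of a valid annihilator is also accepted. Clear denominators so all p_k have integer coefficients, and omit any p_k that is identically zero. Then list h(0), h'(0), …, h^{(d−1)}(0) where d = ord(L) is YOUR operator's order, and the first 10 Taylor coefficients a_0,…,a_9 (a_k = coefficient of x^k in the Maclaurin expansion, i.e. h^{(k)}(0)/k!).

L = 9·Dx + (15 + 45·x)·Dx^2 + (2 + 12·x + 18·x^2)·Dx^3  (order 3).
h: a_k = 2, 9, -45/4, 171/8, -2997/64, 70713/640, -139725/512, 4984173/7168, -29688525/16384, 157400577/32768, …
ICs: h(0) = 2, h′(0) = 9, h′′(0) = -45/2.

f: a_k = 2, 3, -9/4, 27/8, -405/64, 1701/128, -15309/512, 72171/1024, -2814669/16384, 14073345/32768, …
g: a_k = 0, 6, -9, 18, -81/2, 486/5, -243, 4374/7, -6561/4, 4374, …
Sum ⇒ L₀ = lclm(L_f,L_g) in ℚ(x)⟨Dx⟩.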